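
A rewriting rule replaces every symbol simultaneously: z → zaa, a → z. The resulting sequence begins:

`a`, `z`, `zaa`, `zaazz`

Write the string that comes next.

zaazzzaazaa

Rewriting each symbol of zaazz: z→zaa, a→z, a→z, z→zaa, z→zaa, which concatenates to zaa z z zaa zaa.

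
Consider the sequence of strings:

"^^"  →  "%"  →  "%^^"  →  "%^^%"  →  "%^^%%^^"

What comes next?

This is a Fibonacci-style word recurrence s(k) = s(k−1)·s(k−2): e.g. %·^^ = %^^.
So term 6 is %^^%%^^·%^^%.

%^^%%^^%^^%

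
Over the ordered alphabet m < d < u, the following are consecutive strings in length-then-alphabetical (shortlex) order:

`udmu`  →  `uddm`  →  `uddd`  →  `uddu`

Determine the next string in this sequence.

The successor of uddu increments the rightmost position that isn't already u and resets every position after it to m.

udum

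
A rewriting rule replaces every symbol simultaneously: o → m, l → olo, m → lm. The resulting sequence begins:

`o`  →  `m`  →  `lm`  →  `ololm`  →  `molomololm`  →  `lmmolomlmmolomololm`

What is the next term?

Rewriting the 19 symbols of lmmolomlmmolomololm one by one yields olo lm lm m olo m lm olo lm lm m olo m lm m olo m olo lm; concatenated:

ololmlmmolomlmololmlmmolomlmmolomololm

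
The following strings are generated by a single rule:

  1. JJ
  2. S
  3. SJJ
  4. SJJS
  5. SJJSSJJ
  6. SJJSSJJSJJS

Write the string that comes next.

This is a Fibonacci-style word recurrence s(k) = s(k−1)·s(k−2): e.g. S·JJ = SJJ.
So term 7 is SJJSSJJSJJS·SJJSSJJ.

SJJSSJJSJJSSJJSSJJ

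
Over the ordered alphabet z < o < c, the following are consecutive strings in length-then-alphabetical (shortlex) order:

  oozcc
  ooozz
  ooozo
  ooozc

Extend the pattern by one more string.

ooooz

Treat ooozc as a base-3 numeral over the given alphabet and add one, carrying through any trailing c's.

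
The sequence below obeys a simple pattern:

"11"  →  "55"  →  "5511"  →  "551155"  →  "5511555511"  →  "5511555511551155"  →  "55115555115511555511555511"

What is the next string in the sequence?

551155551155115555115555115511555511551155

Each term (from the third on) is the previous term followed by the one before it: term 3 = 55·11 = 5511.
The next term joins 55115555115511555511555511 and 5511555511551155.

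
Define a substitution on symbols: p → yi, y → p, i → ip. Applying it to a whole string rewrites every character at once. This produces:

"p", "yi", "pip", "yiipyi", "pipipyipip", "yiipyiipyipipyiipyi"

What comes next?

pipipyipipipyipipyiipyipipipyipip

Replace each of the 19 characters of yiipyiipyipipyiipyi in place — p ip ip yi p ip ip yi p ip yi ip yi p ip ip yi p ip — and concatenate.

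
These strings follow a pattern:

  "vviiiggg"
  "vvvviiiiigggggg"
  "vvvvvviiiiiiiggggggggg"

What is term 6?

The n-th term is 2n v's then 2n+1 i's then 3n g's (n = 1, 2, …).
Setting n = 6 gives 12, 13, 18 characters in each block.

vvvvvvvvvvvviiiiiiiiiiiiigggggggggggggggggg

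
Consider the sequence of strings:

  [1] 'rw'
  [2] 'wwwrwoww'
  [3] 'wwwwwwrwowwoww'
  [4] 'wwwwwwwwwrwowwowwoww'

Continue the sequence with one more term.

Every step adds www to the front and oww to the end of the previous string.
Applying this once more to wwwwwwwwwrwowwowwoww:

wwwwwwwwwwwwrwowwowwowwoww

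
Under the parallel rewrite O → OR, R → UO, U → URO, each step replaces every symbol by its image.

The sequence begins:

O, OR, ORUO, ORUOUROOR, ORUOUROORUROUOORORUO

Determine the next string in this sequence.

ORUOUROORUROUOORORUOUROUOORUROORORUOORUOUROOR

φ(ORUOUROORUROUOORORUO) expands symbol-by-symbol to OR UO URO OR URO UO OR OR UO URO UO OR URO OR OR UO OR UO URO OR; joining the 20 pieces gives the next term.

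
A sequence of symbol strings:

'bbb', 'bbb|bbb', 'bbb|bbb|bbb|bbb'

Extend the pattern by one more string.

bbb|bbb|bbb|bbb|bbb|bbb|bbb|bbb

Every step duplicates the string with '|' between the halves.
So the next term is two copies of bbb|bbb|bbb|bbb with '|' between the halves.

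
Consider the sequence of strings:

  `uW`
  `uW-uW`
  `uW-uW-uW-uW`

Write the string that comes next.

Each string is two copies of the previous one joined by '-'.
So the next term is two copies of uW-uW-uW-uW with '-' between the halves.

uW-uW-uW-uW-uW-uW-uW-uW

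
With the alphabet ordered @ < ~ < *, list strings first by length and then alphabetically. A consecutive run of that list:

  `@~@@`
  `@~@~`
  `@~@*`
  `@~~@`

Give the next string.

Find the rightmost character of @~~@ below *, bump it to the next letter, and reset everything to its right to @.

@~~~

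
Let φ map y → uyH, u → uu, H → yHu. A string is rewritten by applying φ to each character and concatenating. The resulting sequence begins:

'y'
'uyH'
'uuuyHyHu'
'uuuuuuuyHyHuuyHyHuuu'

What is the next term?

uuuuuuuuuuuuuuuyHyHuuyHyHuuuuuuyHyHuuyHyHuuuuuuu

Applying the rule to each of the 20 symbols of uuuuuuuyHyHuuyHyHuuu gives the pieces uu uu uu uu uu uu uu uyH yHu uyH yHu uu uu uyH yHu uyH yHu uu uu uu, which concatenate to the answer.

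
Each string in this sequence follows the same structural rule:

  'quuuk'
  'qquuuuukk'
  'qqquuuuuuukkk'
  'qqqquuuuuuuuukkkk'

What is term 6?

qqqqqquuuuuuuuuuuuukkkkkk

Reading off run lengths: q runs 1, 2, 3, 4; u runs 3, 5, 7, 9; k runs 1, 2, 3, 4 — each is linear in n (n = 1, 2, …).
For term 6, n = 6, so the run lengths are 6, 13, 6.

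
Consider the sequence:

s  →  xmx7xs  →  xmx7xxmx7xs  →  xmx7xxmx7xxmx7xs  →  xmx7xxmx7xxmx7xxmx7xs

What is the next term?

xmx7xxmx7xxmx7xxmx7xxmx7xs

The strings grow by a fixed prefix xmx7x each time.
So the next term is xmx7x·xmx7xxmx7xxmx7xxmx7xs.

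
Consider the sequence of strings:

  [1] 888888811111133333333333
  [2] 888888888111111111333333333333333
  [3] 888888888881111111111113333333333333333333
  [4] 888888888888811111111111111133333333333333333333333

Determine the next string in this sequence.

Each string has the form 8^{2n+3} 1^{3n} 3^{4n+3}, where the shown terms are n = 2, 3, 4, 5.
For the next term, n = 6, so the run lengths are 15, 18, 27.

888888888888888111111111111111111333333333333333333333333333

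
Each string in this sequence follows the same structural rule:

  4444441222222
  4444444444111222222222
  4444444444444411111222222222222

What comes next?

Each string has the form 4^{4n+2} 1^{2n-1} 2^{3n+3} (n = 1, 2, …).
Setting n = 4 gives 18, 7, 15 characters in each block.

4444444444444444441111111222222222222222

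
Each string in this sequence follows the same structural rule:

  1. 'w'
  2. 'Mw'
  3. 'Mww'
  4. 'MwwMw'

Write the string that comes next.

MwwMwMww

Each term (from the third on) is the previous term followed by the one before it: term 3 = Mw·w = Mww.
So term 5 is MwwMw·Mww.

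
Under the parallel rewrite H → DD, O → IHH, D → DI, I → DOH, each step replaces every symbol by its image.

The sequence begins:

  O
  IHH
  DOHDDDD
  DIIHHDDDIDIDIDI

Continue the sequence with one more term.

Applying the rule to each of the 15 symbols of DIIHHDDDIDIDIDI gives the pieces DI DOH DOH DD DD DI DI DI DOH DI DOH DI DOH DI DOH, which concatenate to the answer.

DIDOHDOHDDDDDIDIDIDOHDIDOHDIDOHDIDOH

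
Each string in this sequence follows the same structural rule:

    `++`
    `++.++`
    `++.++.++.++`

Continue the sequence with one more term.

++.++.++.++.++.++.++.++

s(k+1) = s(k)·.·s(k) — each term doubles the last with '.' between the halves.
So the next term is two copies of ++.++.++.++ with '.' between the halves.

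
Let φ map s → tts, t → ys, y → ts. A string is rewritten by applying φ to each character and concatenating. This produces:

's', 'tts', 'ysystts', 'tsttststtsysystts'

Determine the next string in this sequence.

Rewriting the 17 symbols of tsttststtsysystts one by one yields ys tts ys ys tts ys tts ys ys tts ts tts ts tts ys ys tts; concatenated:

ysttsysysttsysttsysysttststtststtsysystts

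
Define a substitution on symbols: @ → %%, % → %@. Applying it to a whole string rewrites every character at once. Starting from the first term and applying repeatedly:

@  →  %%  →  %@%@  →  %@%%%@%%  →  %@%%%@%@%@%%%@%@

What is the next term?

φ(%@%%%@%@%@%%%@%@) expands symbol-by-symbol to %@ %% %@ %@ %@ %% %@ %% %@ %% %@ %@ %@ %% %@ %%; joining the 16 pieces gives the next term.

%@%%%@%@%@%%%@%%%@%%%@%@%@%%%@%%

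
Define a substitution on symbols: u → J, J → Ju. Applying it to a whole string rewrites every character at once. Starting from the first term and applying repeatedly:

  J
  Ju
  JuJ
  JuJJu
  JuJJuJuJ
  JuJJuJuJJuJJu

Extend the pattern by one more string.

JuJJuJuJJuJJuJuJJuJuJ

Applying the rule to each of the 13 symbols of JuJJuJuJJuJJu gives the pieces Ju J Ju Ju J Ju J Ju Ju J Ju Ju J, which concatenate to the answer.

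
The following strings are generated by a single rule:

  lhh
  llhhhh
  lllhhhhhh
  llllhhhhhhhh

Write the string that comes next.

lllllhhhhhhhhhh

Each string has the form l^{n} h^{2n} (n = 1, 2, …).
At n = 5 the blocks have lengths 5, 10.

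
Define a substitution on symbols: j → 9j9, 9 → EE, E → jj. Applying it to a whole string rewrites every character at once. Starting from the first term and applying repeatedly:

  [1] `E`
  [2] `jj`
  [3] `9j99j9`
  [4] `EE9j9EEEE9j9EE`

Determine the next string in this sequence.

Replace each of the 14 characters of EE9j9EEEE9j9EE in place — jj jj EE 9j9 EE jj jj jj jj EE 9j9 EE jj jj — and concatenate.

jjjjEE9j9EEjjjjjjjjEE9j9EEjjjj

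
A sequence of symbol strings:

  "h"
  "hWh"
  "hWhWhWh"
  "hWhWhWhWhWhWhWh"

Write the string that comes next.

Each string is two copies of the previous one joined by 'W'.
Doubling hWhWhWhWhWhWhWh with 'W' between the halves:

hWhWhWhWhWhWhWhWhWhWhWhWhWhWhWh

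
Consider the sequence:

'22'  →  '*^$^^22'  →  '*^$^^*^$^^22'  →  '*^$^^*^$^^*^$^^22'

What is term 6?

*^$^^*^$^^*^$^^*^$^^*^$^^22

The strings grow by a fixed prefix *^$^^ each time.
From *^$^^*^$^^*^$^^22, 2 further steps: *^$^^*^$^^*^$^^22 → *^$^^*^$^^*^$^^*^$^^22 → (answer).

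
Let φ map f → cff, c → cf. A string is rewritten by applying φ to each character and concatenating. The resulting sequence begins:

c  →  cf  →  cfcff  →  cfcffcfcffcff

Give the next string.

cfcffcfcffcffcfcffcfcffcffcfcffcff

Replace each of the 13 characters of cfcffcfcffcff in place — cf cff cf cff cff cf cff cf cff cff cf cff cff — and concatenate.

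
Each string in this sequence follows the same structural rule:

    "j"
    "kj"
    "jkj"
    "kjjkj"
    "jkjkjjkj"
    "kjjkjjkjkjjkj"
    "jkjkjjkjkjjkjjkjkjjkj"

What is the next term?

Each term (from the third on) is the two preceding terms concatenated in order: term 3 = j·kj = jkj.
Continuing: kjjkjjkjkjjkj · jkjkjjkjkjjkjjkjkjjkj gives term 8.

kjjkjjkjkjjkjjkjkjjkjkjjkjjkjkjjkj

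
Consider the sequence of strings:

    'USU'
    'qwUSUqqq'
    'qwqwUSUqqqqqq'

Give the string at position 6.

qwqwqwqwqwUSUqqqqqqqqqqqqqqq

Each term wraps the previous one in qw on the left and qqq on the right.
From qwqwUSUqqqqqq, 3 further steps: qwqwUSUqqqqqq → qwqwqwUSUqqqqqqqqq → qwqwqwqwUSUqqqqqqqqqqqq → (answer).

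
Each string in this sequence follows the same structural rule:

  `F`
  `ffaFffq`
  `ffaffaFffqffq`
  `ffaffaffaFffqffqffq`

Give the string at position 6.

ffaffaffaffaffaFffqffqffqffqffq

Each term wraps the previous one in ffa on the left and ffq on the right.
From ffaffaffaFffqffqffq, 2 further steps: ffaffaffaFffqffqffq → ffaffaffaffaFffqffqffqffq → (answer).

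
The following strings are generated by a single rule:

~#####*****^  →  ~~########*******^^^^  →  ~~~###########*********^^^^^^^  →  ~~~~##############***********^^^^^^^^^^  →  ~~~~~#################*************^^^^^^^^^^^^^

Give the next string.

~~~~~~####################***************^^^^^^^^^^^^^^^^

Reading off run lengths: ~ runs 1, 2, 3, 4, 5; # runs 5, 8, 11, 14, 17; * runs 5, 7, 9, 11, 13; ^ runs 1, 4, 7, 10, 13 — each is linear in n (n = 1, 2, …).
For the next term, n = 6, so the run lengths are 6, 20, 15, 16.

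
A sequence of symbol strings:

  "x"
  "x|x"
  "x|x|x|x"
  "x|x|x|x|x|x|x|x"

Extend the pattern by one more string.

Every step duplicates the string with '|' between the halves.
One more doubling of x|x|x|x|x|x|x|x gives the answer.

x|x|x|x|x|x|x|x|x|x|x|x|x|x|x|x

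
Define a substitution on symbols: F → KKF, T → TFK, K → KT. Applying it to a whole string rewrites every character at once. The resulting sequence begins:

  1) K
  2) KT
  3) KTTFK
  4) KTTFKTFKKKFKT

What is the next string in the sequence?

KTTFKTFKKKFKTTFKKKFKTKTKTKKFKTTFK

Applying the rule to each of the 13 symbols of KTTFKTFKKKFKT gives the pieces KT TFK TFK KKF KT TFK KKF KT KT KT KKF KT TFK, which concatenate to the answer.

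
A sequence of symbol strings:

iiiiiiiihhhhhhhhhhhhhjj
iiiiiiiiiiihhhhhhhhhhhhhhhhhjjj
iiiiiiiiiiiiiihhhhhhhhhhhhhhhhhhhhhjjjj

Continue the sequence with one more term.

Reading off run lengths: i runs 8, 11, 14; h runs 13, 17, 21; j runs 2, 3, 4 — each is linear in n, where the shown terms are n = 3, 4, 5.
At n = 6 the blocks have lengths 17, 25, 5.

iiiiiiiiiiiiiiiiihhhhhhhhhhhhhhhhhhhhhhhhhjjjjj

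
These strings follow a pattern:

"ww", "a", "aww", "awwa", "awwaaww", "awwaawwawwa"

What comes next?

Each term (from the third on) is the previous term followed by the one before it: term 3 = a·ww = aww.
So term 7 is awwaawwawwa·awwaaww.

awwaawwawwaawwaaww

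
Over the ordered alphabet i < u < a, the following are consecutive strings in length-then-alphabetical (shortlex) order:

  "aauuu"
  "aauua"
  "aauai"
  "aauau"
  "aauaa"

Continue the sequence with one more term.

aaaii

The successor of aauaa increments the rightmost position that isn't already a and resets every position after it to i.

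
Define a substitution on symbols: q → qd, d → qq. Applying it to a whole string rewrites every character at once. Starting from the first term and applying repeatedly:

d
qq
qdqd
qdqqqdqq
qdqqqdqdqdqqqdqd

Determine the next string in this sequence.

Applying the rule to each of the 16 symbols of qdqqqdqdqdqqqdqd gives the pieces qd qq qd qd qd qq qd qq qd qq qd qd qd qq qd qq, which concatenate to the answer.

qdqqqdqdqdqqqdqqqdqqqdqdqdqqqdqq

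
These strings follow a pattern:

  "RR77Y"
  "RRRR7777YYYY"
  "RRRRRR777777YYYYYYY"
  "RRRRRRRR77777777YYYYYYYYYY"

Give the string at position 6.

RRRRRRRRRRRR777777777777YYYYYYYYYYYYYYYY

Term n consists of 2n R's, followed by 2n 7's, followed by 3n-2 Y's (n = 1, 2, …).
Setting n = 6 gives 12, 12, 16 characters in each block.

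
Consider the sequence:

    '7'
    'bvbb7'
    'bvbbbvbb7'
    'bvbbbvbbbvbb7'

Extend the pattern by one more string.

bvbbbvbbbvbbbvbb7

The strings grow by a fixed prefix bvbb each time.
One more step from bvbbbvbbbvbb7 gives the answer.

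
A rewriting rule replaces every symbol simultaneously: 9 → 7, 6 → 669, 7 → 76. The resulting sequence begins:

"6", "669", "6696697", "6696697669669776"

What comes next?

Rewriting the 16 symbols of 6696697669669776 one by one yields 669 669 7 669 669 7 76 669 669 7 669 669 7 76 76 669; concatenated:

6696697669669776669669766966977676669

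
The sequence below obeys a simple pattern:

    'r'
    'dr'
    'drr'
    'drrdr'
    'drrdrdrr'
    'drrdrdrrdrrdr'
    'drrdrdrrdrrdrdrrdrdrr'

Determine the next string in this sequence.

This is a Fibonacci-style word recurrence s(k) = s(k−1)·s(k−2): e.g. dr·r = drr.
Continuing: drrdrdrrdrrdrdrrdrdrr · drrdrdrrdrrdr gives term 8.

drrdrdrrdrrdrdrrdrdrrdrrdrdrrdrrdr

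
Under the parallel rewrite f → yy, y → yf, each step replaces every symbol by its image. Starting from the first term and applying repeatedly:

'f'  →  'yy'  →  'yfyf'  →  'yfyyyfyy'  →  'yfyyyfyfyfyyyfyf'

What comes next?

Rewriting the 16 symbols of yfyyyfyfyfyyyfyf one by one yields yf yy yf yf yf yy yf yy yf yy yf yf yf yy yf yy; concatenated:

yfyyyfyfyfyyyfyyyfyyyfyfyfyyyfyy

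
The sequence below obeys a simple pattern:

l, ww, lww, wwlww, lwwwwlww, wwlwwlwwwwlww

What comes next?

lwwwwlwwwwlwwlwwwwlww

From term 3 onward, concatenate the second-to-last term with the last: l·ww = lww, ww·lww = wwlww, …
So term 7 is lwwwwlww·wwlwwlwwwwlww.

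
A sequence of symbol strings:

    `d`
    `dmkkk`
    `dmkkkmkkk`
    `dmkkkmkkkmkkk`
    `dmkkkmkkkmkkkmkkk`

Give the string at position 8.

The strings grow by a fixed suffix mkkk each time.
From dmkkkmkkkmkkkmkkk, 3 further steps: dmkkkmkkkmkkkmkkk → dmkkkmkkkmkkkmkkkmkkk → dmkkkmkkkmkkkmkkkmkkkmkkk → (answer).

dmkkkmkkkmkkkmkkkmkkkmkkkmkkk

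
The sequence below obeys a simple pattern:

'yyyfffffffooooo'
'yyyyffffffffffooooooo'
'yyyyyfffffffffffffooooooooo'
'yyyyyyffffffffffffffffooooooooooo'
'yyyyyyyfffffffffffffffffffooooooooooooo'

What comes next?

The n-th term is n y's then 3n-2 f's then 2n-1 o's, where the shown terms are n = 3, 4, 5, 6, 7.
Setting n = 8 gives 8, 22, 15 characters in each block.

yyyyyyyyffffffffffffffffffffffooooooooooooooo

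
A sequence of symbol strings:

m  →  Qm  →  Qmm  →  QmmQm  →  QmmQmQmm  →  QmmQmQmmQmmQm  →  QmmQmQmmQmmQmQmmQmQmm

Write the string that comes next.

From term 3 onward, concatenate the last term with the second-to-last: Qm·m = Qmm, Qmm·Qm = QmmQm, …
So term 8 is QmmQmQmmQmmQmQmmQmQmm·QmmQmQmmQmmQm.

QmmQmQmmQmmQmQmmQmQmmQmmQmQmmQmmQm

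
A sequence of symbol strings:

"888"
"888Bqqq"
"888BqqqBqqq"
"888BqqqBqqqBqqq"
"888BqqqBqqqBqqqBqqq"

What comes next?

Each term is the previous one with Bqqq appended.
One more step from 888BqqqBqqqBqqqBqqq gives the answer.

888BqqqBqqqBqqqBqqqBqqq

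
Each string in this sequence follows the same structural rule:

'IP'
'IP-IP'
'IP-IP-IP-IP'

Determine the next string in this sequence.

IP-IP-IP-IP-IP-IP-IP-IP

Each string is two copies of the previous one joined by '-'.
So the next term is two copies of IP-IP-IP-IP with '-' between the halves.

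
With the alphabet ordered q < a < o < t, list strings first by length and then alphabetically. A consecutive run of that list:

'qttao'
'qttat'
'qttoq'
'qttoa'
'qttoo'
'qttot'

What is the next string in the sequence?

qtttq

Treat qttot as a base-4 numeral over the given alphabet and add one, carrying through any trailing t's.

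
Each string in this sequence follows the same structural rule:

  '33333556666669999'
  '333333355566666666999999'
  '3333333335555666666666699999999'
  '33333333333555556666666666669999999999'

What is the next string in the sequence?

Each string has the form 3^{2n+1} 5^{n} 6^{2n+2} 9^{2n}, where the shown terms are n = 2, 3, 4, 5.
At n = 6 the blocks have lengths 13, 6, 14, 12.

333333333333355555566666666666666999999999999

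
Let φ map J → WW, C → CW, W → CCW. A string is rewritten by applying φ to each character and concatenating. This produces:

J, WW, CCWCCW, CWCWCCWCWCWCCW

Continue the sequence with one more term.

Rewriting the 14 symbols of CWCWCCWCWCWCCW one by one yields CW CCW CW CCW CW CW CCW CW CCW CW CCW CW CW CCW; concatenated:

CWCCWCWCCWCWCWCCWCWCCWCWCCWCWCWCCW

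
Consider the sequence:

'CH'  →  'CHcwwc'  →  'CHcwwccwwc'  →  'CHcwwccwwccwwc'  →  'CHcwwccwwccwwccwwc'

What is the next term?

Every step adds cwwc to the end: s(k+1) = s(k)·cwwc.
One more step from CHcwwccwwccwwccwwc gives the answer.

CHcwwccwwccwwccwwccwwc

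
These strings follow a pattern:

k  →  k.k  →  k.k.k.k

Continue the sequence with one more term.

Every step duplicates the string with '.' between the halves.
Doubling k.k.k.k with '.' between the halves:

k.k.k.k.k.k.k.k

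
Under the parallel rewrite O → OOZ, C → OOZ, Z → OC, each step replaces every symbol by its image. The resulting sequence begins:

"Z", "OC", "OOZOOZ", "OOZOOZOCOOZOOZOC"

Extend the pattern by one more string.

Rewriting the 16 symbols of OOZOOZOCOOZOOZOC one by one yields OOZ OOZ OC OOZ OOZ OC OOZ OOZ OOZ OOZ OC OOZ OOZ OC OOZ OOZ; concatenated:

OOZOOZOCOOZOOZOCOOZOOZOOZOOZOCOOZOOZOCOOZOOZ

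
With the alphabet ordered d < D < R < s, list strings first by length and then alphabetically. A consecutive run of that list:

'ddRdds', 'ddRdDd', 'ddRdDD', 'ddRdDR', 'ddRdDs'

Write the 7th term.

ddRdRD

Advancing 2 positions from ddRdDs through ddRdDs → ddRdRd reaches term 7.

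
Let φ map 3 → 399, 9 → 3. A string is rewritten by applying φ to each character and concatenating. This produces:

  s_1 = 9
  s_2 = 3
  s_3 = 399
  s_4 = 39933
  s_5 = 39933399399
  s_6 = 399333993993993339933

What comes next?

Rewriting the 21 symbols of 399333993993993339933 one by one yields 399 3 3 399 399 399 3 3 399 3 3 399 3 3 399 399 399 3 3 399 399; concatenated:

3993339939939933399333993339939939933399399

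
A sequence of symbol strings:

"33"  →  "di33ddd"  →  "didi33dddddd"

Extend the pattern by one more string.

Every step adds di to the front and ddd to the end of the previous string.
One more step from didi33dddddd gives the answer.

dididi33ddddddddd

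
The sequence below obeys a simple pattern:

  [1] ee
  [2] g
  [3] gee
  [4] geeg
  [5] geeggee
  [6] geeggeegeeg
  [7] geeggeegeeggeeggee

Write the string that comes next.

geeggeegeeggeeggeegeeggeegeeg

From term 3 onward, concatenate the last term with the second-to-last: g·ee = gee, gee·g = geeg, …
Continuing: geeggeegeeggeeggee · geeggeegeeg gives term 8.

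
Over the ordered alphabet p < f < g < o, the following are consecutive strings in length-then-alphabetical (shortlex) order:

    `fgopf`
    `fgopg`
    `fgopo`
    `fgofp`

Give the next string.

Find the rightmost character of fgofp below o, bump it to the next letter, and reset everything to its right to p.

fgoff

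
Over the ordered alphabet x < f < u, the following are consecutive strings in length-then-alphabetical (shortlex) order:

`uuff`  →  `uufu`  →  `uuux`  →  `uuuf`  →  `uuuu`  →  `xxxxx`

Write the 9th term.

xxxfx

Stepping forward 3 times from xxxxx: xxxxx → xxxxf → xxxxu, then the target.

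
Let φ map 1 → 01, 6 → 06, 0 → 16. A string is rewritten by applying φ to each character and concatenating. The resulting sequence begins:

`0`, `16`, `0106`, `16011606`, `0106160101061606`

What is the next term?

16011606010616011601160601061606

Applying the rule to each of the 16 symbols of 0106160101061606 gives the pieces 16 01 16 06 01 06 16 01 16 01 16 06 01 06 16 06, which concatenate to the answer.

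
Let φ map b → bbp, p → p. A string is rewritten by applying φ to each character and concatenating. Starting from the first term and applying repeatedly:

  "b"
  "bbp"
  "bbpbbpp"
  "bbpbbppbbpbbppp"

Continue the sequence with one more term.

bbpbbppbbpbbpppbbpbbppbbpbbpppp

φ(bbpbbppbbpbbppp) expands symbol-by-symbol to bbp bbp p bbp bbp p p bbp bbp p bbp bbp p p p; joining the 15 pieces gives the next term.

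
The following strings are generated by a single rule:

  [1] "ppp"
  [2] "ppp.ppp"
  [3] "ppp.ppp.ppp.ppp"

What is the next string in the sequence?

ppp.ppp.ppp.ppp.ppp.ppp.ppp.ppp

Every step duplicates the string with '.' between the halves.
One more doubling of ppp.ppp.ppp.ppp gives the answer.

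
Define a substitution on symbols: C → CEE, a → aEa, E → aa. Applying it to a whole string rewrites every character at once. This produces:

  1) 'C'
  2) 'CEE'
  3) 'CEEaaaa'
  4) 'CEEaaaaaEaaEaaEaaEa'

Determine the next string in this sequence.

CEEaaaaaEaaEaaEaaEaaEaaaaEaaEaaaaEaaEaaaaEaaEaaaaEa

φ(CEEaaaaaEaaEaaEaaEa) expands symbol-by-symbol to CEE aa aa aEa aEa aEa aEa aEa aa aEa aEa aa aEa aEa aa aEa aEa aa aEa; joining the 19 pieces gives the next term.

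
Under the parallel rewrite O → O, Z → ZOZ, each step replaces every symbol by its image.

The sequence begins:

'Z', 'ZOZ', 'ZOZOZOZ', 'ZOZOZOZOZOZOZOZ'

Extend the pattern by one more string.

ZOZOZOZOZOZOZOZOZOZOZOZOZOZOZOZ

Replace each of the 15 characters of ZOZOZOZOZOZOZOZ in place — ZOZ O ZOZ O ZOZ O ZOZ O ZOZ O ZOZ O ZOZ O ZOZ — and concatenate.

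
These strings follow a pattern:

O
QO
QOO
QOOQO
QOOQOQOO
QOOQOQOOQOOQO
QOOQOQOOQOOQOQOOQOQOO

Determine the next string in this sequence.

This is a Fibonacci-style word recurrence s(k) = s(k−1)·s(k−2): e.g. QO·O = QOO.
Continuing: QOOQOQOOQOOQOQOOQOQOO · QOOQOQOOQOOQO gives term 8.

QOOQOQOOQOOQOQOOQOQOOQOOQOQOOQOOQO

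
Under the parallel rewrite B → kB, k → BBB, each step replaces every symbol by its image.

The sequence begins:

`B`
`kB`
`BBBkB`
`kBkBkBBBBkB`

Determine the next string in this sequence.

BBBkBBBBkBBBBkBkBkBkBBBBkB

Expanding kBkBkBBBBkB: k→BBB, B→kB, k→BBB, B→kB, k→BBB, B→kB, B→kB, B→kB, B→kB, k→BBB, B→kB. Concatenated: BBB kB BBB kB BBB kB kB kB kB BBB kB.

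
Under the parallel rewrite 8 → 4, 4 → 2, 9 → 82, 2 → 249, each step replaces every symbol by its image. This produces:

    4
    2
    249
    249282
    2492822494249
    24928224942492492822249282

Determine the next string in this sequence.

Applying the rule to each of the 26 symbols of 24928224942492492822249282 gives the pieces 249 2 82 249 4 249 249 2 82 2 249 2 82 249 2 82 249 4 249 249 249 2 82 249 4 249, which concatenate to the answer.

2492822494249249282224928224928224942492492492822494249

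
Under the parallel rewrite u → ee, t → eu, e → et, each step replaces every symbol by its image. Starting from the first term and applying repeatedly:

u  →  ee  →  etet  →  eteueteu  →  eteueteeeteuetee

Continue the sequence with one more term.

eteueteeeteueteteteueteeeteuetet

φ(eteueteeeteuetee) expands symbol-by-symbol to et eu et ee et eu et et et eu et ee et eu et et; joining the 16 pieces gives the next term.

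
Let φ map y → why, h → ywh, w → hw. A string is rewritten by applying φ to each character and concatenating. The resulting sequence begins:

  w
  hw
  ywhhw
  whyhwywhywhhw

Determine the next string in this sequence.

Replace each of the 13 characters of whyhwywhywhhw in place — hw ywh why ywh hw why hw ywh why hw ywh ywh hw — and concatenate.

hwywhwhyywhhwwhyhwywhwhyhwywhywhhw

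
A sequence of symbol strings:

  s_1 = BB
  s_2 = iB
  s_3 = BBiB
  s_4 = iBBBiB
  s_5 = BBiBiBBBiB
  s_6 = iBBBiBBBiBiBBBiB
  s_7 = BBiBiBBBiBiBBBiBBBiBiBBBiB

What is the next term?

iBBBiBBBiBiBBBiBBBiBiBBBiBiBBBiBBBiBiBBBiB

From term 3 onward, concatenate the second-to-last term with the last: BB·iB = BBiB, iB·BBiB = iBBBiB, …
The next term joins iBBBiBBBiBiBBBiB and BBiBiBBBiBiBBBiBBBiBiBBBiB.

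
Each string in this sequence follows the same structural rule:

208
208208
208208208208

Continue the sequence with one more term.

Every step duplicates the string.
Doubling 208208208208:

208208208208208208208208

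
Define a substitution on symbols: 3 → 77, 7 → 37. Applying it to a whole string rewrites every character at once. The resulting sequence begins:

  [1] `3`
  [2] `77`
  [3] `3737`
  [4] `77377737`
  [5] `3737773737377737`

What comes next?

Rewriting the 16 symbols of 3737773737377737 one by one yields 77 37 77 37 37 37 77 37 77 37 77 37 37 37 77 37; concatenated:

77377737373777377737773737377737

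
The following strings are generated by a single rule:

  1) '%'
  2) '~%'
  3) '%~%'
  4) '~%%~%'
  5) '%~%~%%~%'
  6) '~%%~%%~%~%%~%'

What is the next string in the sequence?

%~%~%%~%~%%~%%~%~%%~%

Each term (from the third on) is the two preceding terms concatenated in order: term 3 = %·~% = %~%.
Continuing: %~%~%%~% · ~%%~%%~%~%%~% gives term 7.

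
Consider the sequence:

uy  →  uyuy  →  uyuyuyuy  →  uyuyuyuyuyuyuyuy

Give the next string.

uyuyuyuyuyuyuyuyuyuyuyuyuyuyuyuy

Every step duplicates the string.
One more doubling of uyuyuyuyuyuyuyuy gives the answer.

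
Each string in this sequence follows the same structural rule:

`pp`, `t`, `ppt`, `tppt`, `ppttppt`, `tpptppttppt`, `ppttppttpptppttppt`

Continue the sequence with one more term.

This is a Fibonacci-style word recurrence s(k) = s(k−2)·s(k−1): e.g. pp·t = ppt.
Continuing: tpptppttppt · ppttppttpptppttppt gives term 8.

tpptppttpptppttppttpptppttppt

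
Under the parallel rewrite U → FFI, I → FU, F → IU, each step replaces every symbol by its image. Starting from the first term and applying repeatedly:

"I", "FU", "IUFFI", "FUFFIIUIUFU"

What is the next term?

IUFFIIUIUFUFUFFIFUFFIIUFFI

Apply φ to FUFFIIUIUFU symbol by symbol: F→IU, U→FFI, F→IU, F→IU, I→FU, I→FU, U→FFI, I→FU, U→FFI, F→IU, U→FFI; joined: IU FFI IU IU FU FU FFI FU FFI IU FFI.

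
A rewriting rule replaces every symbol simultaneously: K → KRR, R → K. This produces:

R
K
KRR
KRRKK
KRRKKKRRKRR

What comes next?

KRRKKKRRKRRKRRKKKRRKK

Expanding KRRKKKRRKRR: K→KRR, R→K, R→K, K→KRR, K→KRR, K→KRR, R→K, R→K, K→KRR, R→K, R→K. Concatenated: KRR K K KRR KRR KRR K K KRR K K.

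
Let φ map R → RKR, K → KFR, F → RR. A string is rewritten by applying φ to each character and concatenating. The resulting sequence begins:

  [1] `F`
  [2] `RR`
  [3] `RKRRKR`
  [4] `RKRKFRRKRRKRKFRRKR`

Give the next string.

RKRKFRRKRKFRRRRKRRKRKFRRKRRKRKFRRKRKFRRRRKRRKRKFRRKR

φ(RKRKFRRKRRKRKFRRKR) expands symbol-by-symbol to RKR KFR RKR KFR RR RKR RKR KFR RKR RKR KFR RKR KFR RR RKR RKR KFR RKR; joining the 18 pieces gives the next term.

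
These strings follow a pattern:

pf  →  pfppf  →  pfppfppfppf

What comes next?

Every step duplicates the string with 'p' between the halves.
Doubling pfppfppfppf with 'p' between the halves:

pfppfppfppfppfppfppfppf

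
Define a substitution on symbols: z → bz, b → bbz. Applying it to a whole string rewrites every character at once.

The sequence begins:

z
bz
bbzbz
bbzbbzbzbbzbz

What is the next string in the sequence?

bbzbbzbzbbzbbzbzbbzbzbbzbbzbzbbzbz

Applying the rule to each of the 13 symbols of bbzbbzbzbbzbz gives the pieces bbz bbz bz bbz bbz bz bbz bz bbz bbz bz bbz bz, which concatenate to the answer.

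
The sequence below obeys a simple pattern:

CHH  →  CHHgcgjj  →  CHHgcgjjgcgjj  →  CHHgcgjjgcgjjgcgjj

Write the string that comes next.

CHHgcgjjgcgjjgcgjjgcgjj

The strings grow by a fixed suffix gcgjj each time.
So the next term is CHHgcgjjgcgjjgcgjj·gcgjj.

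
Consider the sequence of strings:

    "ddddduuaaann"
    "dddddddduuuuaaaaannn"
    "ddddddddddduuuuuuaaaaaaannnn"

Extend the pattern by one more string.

dddddddddddddduuuuuuuuaaaaaaaaannnnn

Term n consists of 3n+2 d's, followed by 2n u's, followed by 2n+1 a's, followed by n+1 n's (n = 1, 2, …).
At n = 4 the blocks have lengths 14, 8, 9, 5.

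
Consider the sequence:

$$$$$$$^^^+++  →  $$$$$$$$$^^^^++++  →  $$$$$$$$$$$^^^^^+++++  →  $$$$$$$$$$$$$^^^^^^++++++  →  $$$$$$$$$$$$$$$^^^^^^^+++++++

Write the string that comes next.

The n-th term is 2n+1 $'s then n ^'s then n +'s, where the shown terms are n = 3, 4, 5, 6, 7.
Setting n = 8 gives 17, 8, 8 characters in each block.

$$$$$$$$$$$$$$$$$^^^^^^^^++++++++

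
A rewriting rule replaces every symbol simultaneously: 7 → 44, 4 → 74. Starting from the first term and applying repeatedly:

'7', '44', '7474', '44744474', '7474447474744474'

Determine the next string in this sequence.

φ(7474447474744474) expands symbol-by-symbol to 44 74 44 74 74 74 44 74 44 74 44 74 74 74 44 74; joining the 16 pieces gives the next term.

44744474747444744474447474744474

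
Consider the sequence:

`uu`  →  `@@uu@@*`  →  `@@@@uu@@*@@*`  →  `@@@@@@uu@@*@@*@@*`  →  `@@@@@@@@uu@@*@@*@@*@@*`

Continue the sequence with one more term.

Every step adds @@ to the front and @@* to the end of the previous string.
One more step from @@@@@@@@uu@@*@@*@@*@@* gives the answer.

@@@@@@@@@@uu@@*@@*@@*@@*@@*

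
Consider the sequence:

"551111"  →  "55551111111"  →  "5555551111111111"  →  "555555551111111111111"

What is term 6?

5555555555551111111111111111111

Each string has the form 5^{2n} 1^{3n+1} (n = 1, 2, …).
For term 6, n = 6, so the run lengths are 12, 19.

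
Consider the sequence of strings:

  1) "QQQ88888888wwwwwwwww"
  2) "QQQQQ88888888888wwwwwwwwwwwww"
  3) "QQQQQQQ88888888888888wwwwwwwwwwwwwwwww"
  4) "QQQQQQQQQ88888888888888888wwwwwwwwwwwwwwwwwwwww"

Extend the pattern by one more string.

Reading off run lengths: Q runs 3, 5, 7, 9; 8 runs 8, 11, 14, 17; w runs 9, 13, 17, 21 — each is linear in n, where the shown terms are n = 2, 3, 4, 5.
For the next term, n = 6, so the run lengths are 11, 20, 25.

QQQQQQQQQQQ88888888888888888888wwwwwwwwwwwwwwwwwwwwwwwww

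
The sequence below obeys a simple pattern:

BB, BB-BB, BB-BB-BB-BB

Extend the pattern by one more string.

Each string is two copies of the previous one joined by '-'.
Doubling BB-BB-BB-BB with '-' between the halves:

BB-BB-BB-BB-BB-BB-BB-BB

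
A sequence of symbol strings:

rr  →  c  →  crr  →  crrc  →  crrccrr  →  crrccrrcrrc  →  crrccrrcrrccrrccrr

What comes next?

From term 3 onward, concatenate the last term with the second-to-last: c·rr = crr, crr·c = crrc, …
So term 8 is crrccrrcrrccrrccrr·crrccrrcrrc.

crrccrrcrrccrrccrrcrrccrrcrrc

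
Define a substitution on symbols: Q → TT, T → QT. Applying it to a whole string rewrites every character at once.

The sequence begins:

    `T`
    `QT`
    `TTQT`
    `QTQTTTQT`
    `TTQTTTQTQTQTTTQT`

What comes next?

Rewriting the 16 symbols of TTQTTTQTQTQTTTQT one by one yields QT QT TT QT QT QT TT QT TT QT TT QT QT QT TT QT; concatenated:

QTQTTTQTQTQTTTQTTTQTTTQTQTQTTTQT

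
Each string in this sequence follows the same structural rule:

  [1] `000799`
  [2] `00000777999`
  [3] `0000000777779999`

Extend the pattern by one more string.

Term n consists of 2n+1 0's, followed by 2n-1 7's, followed by n+1 9's (n = 1, 2, …).
At n = 4 the blocks have lengths 9, 7, 5.

000000000777777799999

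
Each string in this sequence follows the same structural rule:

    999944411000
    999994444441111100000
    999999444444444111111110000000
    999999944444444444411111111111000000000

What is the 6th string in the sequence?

999999999444444444444444444111111111111111110000000000000

Term n consists of n+3 9's, followed by 3n 4's, followed by 3n-1 1's, followed by 2n+1 0's (n = 1, 2, …).
At n = 6 the blocks have lengths 9, 18, 17, 13.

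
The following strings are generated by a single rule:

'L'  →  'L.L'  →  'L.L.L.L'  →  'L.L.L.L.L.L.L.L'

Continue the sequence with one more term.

Each string is two copies of the previous one joined by '.'.
Doubling L.L.L.L.L.L.L.L with '.' between the halves:

L.L.L.L.L.L.L.L.L.L.L.L.L.L.L.L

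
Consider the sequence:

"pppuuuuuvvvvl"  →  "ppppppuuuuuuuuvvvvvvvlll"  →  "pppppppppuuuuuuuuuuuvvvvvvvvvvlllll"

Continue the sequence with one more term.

ppppppppppppuuuuuuuuuuuuuuvvvvvvvvvvvvvlllllll

Each string has the form p^{3n} u^{3n+2} v^{3n+1} l^{2n-1} (n = 1, 2, …).
Setting n = 4 gives 12, 14, 13, 7 characters in each block.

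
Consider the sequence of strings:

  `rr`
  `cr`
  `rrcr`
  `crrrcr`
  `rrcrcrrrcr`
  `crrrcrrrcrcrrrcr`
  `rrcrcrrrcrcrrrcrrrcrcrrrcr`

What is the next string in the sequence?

crrrcrrrcrcrrrcrrrcrcrrrcrcrrrcrrrcrcrrrcr

Each term (from the third on) is the two preceding terms concatenated in order: term 3 = rr·cr = rrcr.
So term 8 is crrrcrrrcrcrrrcr·rrcrcrrrcrcrrrcrrrcrcrrrcr.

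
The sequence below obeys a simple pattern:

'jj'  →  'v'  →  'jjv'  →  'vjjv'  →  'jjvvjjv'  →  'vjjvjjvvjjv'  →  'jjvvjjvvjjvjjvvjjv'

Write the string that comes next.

From term 3 onward, concatenate the second-to-last term with the last: jj·v = jjv, v·jjv = vjjv, …
So term 8 is vjjvjjvvjjv·jjvvjjvvjjvjjvvjjv.

vjjvjjvvjjvjjvvjjvvjjvjjvvjjv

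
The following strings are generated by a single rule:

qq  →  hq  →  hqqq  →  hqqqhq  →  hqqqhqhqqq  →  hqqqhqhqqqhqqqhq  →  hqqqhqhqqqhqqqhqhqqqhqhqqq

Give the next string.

From term 3 onward, concatenate the last term with the second-to-last: hq·qq = hqqq, hqqq·hq = hqqqhq, …
Continuing: hqqqhqhqqqhqqqhqhqqqhqhqqq · hqqqhqhqqqhqqqhq gives term 8.

hqqqhqhqqqhqqqhqhqqqhqhqqqhqqqhqhqqqhqqqhq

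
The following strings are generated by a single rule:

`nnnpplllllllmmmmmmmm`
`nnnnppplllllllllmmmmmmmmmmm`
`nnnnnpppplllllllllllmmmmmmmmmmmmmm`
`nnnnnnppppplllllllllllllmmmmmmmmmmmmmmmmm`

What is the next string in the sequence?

nnnnnnnpppppplllllllllllllllmmmmmmmmmmmmmmmmmmmm

Term n consists of n+1 n's, followed by n p's, followed by 2n+3 l's, followed by 3n+2 m's, where the shown terms are n = 2, 3, 4, 5.
At n = 6 the blocks have lengths 7, 6, 15, 20.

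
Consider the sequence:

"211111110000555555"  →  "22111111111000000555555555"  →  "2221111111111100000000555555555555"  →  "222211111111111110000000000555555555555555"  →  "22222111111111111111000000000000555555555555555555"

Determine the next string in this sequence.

2222221111111111111111100000000000000555555555555555555555

Each string has the form 2^{n-1} 1^{2n+3} 0^{2n} 5^{3n}, where the shown terms are n = 2, 3, 4, 5, 6.
At n = 7 the blocks have lengths 6, 17, 14, 21.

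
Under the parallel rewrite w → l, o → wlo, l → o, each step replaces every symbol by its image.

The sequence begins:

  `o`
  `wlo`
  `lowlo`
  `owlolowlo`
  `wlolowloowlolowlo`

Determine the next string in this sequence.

Rewriting the 17 symbols of wlolowloowlolowlo one by one yields l o wlo o wlo l o wlo wlo l o wlo o wlo l o wlo; concatenated:

lowloowlolowlowlolowloowlolowlo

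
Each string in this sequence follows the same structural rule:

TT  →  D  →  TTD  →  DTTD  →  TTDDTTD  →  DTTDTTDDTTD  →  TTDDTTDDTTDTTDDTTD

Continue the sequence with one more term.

DTTDTTDDTTDTTDDTTDDTTDTTDDTTD

Each term (from the third on) is the two preceding terms concatenated in order: term 3 = TT·D = TTD.
Continuing: DTTDTTDDTTD · TTDDTTDDTTDTTDDTTD gives term 8.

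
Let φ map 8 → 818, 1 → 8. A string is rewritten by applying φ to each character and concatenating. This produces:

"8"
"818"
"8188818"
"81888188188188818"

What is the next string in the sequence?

81888188188188818818881881888188188188818

Applying the rule to each of the 17 symbols of 81888188188188818 gives the pieces 818 8 818 818 818 8 818 818 8 818 818 8 818 818 818 8 818, which concatenate to the answer.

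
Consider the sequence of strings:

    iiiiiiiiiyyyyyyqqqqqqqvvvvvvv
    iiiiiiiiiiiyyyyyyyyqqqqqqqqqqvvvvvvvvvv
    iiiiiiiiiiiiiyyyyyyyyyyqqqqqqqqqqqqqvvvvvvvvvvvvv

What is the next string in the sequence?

Term n consists of 2n+3 i's, followed by 2n y's, followed by 3n-2 q's, followed by 3n-2 v's, where the shown terms are n = 3, 4, 5.
Setting n = 6 gives 15, 12, 16, 16 characters in each block.

iiiiiiiiiiiiiiiyyyyyyyyyyyyqqqqqqqqqqqqqqqqvvvvvvvvvvvvvvvv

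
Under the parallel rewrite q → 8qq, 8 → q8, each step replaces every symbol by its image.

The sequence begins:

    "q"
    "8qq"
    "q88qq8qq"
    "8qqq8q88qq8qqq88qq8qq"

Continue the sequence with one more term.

Rewriting the 21 symbols of 8qqq8q88qq8qqq88qq8qq one by one yields q8 8qq 8qq 8qq q8 8qq q8 q8 8qq 8qq q8 8qq 8qq 8qq q8 q8 8qq 8qq q8 8qq 8qq; concatenated:

q88qq8qq8qqq88qqq8q88qq8qqq88qq8qq8qqq8q88qq8qqq88qq8qq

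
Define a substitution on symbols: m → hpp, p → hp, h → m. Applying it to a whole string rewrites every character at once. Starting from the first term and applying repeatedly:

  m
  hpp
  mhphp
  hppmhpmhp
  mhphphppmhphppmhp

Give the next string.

Rewriting the 17 symbols of mhphphppmhphppmhp one by one yields hpp m hp m hp m hp hp hpp m hp m hp hp hpp m hp; concatenated:

hppmhpmhpmhphphppmhpmhphphppmhp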